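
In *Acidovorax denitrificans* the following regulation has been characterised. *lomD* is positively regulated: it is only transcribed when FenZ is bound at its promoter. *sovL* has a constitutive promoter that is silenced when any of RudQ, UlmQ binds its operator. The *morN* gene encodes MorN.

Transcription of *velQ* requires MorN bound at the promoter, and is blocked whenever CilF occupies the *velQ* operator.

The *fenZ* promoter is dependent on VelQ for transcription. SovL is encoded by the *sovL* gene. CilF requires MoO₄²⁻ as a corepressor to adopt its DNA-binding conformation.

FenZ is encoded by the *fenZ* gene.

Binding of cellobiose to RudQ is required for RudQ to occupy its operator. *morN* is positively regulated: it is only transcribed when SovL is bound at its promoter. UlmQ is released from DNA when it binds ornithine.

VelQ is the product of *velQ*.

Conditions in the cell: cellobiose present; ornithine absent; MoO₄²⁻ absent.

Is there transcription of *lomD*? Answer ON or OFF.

OFF

Cellobiose is present, so RudQ is active.
Ornithine is absent, so UlmQ is active.
With repressor RudQ bound, *sovL* is not transcribed.
So SovL is not produced.
Required activator SovL is absent, so *morN* is not transcribed.
So MorN is not produced.
MoO₄²⁻ is absent, so CilF is inactive.
Required activator MorN is absent, so *velQ* is not transcribed.
So VelQ is not produced.
Required activator VelQ is absent, so *fenZ* is not transcribed.
So FenZ is not produced.
Required activator FenZ is absent, so *lomD* is not transcribed.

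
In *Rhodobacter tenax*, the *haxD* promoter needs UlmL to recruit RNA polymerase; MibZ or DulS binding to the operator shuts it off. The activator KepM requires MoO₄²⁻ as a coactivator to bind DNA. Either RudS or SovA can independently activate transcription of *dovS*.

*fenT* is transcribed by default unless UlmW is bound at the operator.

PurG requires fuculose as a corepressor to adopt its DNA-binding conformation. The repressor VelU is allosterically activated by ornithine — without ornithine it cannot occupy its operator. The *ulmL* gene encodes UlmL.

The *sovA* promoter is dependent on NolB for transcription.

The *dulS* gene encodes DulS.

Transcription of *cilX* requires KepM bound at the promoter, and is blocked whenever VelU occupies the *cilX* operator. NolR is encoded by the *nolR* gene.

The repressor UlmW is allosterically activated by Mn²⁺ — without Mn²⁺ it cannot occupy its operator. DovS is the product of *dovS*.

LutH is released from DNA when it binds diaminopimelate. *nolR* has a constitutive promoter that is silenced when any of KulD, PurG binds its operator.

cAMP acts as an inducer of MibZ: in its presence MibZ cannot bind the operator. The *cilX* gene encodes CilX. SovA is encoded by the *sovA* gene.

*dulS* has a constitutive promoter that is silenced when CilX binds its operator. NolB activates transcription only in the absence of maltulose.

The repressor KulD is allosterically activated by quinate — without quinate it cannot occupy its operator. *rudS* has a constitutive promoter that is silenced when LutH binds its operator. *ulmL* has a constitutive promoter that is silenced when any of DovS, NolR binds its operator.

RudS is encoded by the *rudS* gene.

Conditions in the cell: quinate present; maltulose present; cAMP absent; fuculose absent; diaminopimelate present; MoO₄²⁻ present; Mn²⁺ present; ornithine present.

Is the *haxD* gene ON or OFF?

OFF

cAMP is absent, so MibZ is active.
Ornithine is present, so VelU is active.
MoO₄²⁻ is present, so KepM is active.
With repressor VelU bound, *cilX* is not transcribed.
So CilX is not produced.
With no repressor bound, *dulS* is transcribed.
So DulS is produced and active.
Diaminopimelate is present, so LutH is inactive.
With no repressor bound, *rudS* is transcribed.
So RudS is produced and active.
Maltulose is present, so NolB is inactive.
Required activator NolB is absent, so *sovA* is not transcribed.
So SovA is not produced.
Activator RudS is present, so *dovS* is transcribed.
So DovS is produced and active.
Quinate is present, so KulD is active.
Fuculose is absent, so PurG is inactive.
With repressor KulD bound, *nolR* is not transcribed.
So NolR is not produced.
With repressor DovS bound, *ulmL* is not transcribed.
So UlmL is not produced.
With repressor MibZ bound, *haxD* is not transcribed.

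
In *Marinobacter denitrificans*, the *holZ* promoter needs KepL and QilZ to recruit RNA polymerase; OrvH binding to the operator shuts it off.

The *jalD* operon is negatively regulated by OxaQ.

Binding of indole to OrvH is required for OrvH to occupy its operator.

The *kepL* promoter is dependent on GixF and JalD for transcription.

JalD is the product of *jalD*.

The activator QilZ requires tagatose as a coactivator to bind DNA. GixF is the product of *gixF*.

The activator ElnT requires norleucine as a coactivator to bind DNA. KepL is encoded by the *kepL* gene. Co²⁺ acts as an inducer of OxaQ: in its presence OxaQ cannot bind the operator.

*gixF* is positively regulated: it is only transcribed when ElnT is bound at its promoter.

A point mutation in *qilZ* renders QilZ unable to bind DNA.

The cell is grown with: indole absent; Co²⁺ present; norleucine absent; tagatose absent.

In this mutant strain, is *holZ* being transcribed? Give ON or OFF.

OFF

Indole is absent, so OrvH is inactive.
Norleucine is absent, so ElnT is inactive.
Required activator ElnT is absent, so *gixF* is not transcribed.
So GixF is not produced.
Co²⁺ is present, so OxaQ is inactive.
With no repressor bound, *jalD* is transcribed.
So JalD is produced and active.
Required activator GixF is absent, so *kepL* is not transcribed.
So KepL is not produced.
QilZ is non-functional in this strain, so it has no effect.
Required activator KepL is absent, so *holZ* is not transcribed.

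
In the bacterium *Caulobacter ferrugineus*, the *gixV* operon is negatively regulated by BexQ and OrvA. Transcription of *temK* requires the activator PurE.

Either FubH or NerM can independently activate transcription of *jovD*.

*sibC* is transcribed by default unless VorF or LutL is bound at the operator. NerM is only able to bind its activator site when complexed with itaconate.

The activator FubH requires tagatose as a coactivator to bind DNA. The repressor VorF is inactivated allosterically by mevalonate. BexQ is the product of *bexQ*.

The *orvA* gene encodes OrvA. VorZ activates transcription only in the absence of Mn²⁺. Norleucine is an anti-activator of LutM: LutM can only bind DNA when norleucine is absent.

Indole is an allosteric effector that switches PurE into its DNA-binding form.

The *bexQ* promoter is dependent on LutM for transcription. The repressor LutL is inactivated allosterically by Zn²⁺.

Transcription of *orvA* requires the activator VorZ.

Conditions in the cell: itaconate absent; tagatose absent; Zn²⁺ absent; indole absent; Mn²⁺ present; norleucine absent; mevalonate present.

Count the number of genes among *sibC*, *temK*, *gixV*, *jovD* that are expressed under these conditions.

Mevalonate is present, so VorF is inactive.
Zn²⁺ is absent, so LutL is active.
With repressor LutL bound, *sibC* is not transcribed.
→ *sibC* is OFF.
Indole is absent, so PurE is inactive.
Required activator PurE is absent, so *temK* is not transcribed.
→ *temK* is OFF.
Norleucine is absent, so LutM is active.
No repressor is bound and LutM is active, so *bexQ* is transcribed.
So BexQ is produced and active.
Mn²⁺ is present, so VorZ is inactive.
Required activator VorZ is absent, so *orvA* is not transcribed.
So OrvA is not produced.
With repressor BexQ bound, *gixV* is not transcribed.
→ *gixV* is OFF.
Tagatose is absent, so FubH is inactive.
Itaconate is absent, so NerM is inactive.
No activator is available at the *jovD* promoter, so *jovD* is not transcribed.
→ *jovD* is OFF.
0 of the 4 genes are transcribed.

0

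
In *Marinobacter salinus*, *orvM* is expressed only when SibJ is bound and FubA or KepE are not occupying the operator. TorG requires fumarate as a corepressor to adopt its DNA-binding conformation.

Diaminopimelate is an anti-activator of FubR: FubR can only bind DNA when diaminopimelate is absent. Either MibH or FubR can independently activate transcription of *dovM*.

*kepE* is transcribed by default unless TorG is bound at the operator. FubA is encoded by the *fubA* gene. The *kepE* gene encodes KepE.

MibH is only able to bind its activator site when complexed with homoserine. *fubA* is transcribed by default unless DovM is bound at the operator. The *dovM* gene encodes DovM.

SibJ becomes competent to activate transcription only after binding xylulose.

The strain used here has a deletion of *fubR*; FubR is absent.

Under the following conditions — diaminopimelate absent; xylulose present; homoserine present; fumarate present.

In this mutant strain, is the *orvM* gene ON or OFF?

Xylulose is present, so SibJ is active.
Homoserine is present, so MibH is active.
FubR is non-functional in this strain, so it has no effect.
Activator MibH is present, so *dovM* is transcribed.
So DovM is produced and active.
With repressor DovM bound, *fubA* is not transcribed.
So FubA is not produced.
Fumarate is present, so TorG is active.
With repressor TorG bound, *kepE* is not transcribed.
So KepE is not produced.
No repressor is bound and SibJ is active, so *orvM* is transcribed.

ON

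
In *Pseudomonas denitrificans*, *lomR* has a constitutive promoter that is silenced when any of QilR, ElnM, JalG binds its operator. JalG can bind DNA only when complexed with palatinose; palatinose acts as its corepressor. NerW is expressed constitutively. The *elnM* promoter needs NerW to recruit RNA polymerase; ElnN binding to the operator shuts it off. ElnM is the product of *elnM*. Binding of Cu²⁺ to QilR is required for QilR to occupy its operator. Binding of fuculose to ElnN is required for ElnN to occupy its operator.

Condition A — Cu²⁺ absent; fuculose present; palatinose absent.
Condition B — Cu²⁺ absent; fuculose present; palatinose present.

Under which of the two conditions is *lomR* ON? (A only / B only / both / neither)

Condition A:
Cu²⁺ is absent, so QilR is inactive.
Fuculose is present, so ElnN is active.
NerW is produced constitutively and is active.
With repressor ElnN bound, *elnM* is not transcribed.
So ElnM is not produced.
Palatinose is absent, so JalG is inactive.
With no repressor bound, *lomR* is transcribed.
→ *lomR* is ON in A.
Condition B:
Cu²⁺ is absent, so QilR is inactive.
Fuculose is present, so ElnN is active.
NerW is produced constitutively and is active.
With repressor ElnN bound, *elnM* is not transcribed.
So ElnM is not produced.
Palatinose is present, so JalG is active.
With repressor JalG bound, *lomR* is not transcribed.
→ *lomR* is OFF in B.

A only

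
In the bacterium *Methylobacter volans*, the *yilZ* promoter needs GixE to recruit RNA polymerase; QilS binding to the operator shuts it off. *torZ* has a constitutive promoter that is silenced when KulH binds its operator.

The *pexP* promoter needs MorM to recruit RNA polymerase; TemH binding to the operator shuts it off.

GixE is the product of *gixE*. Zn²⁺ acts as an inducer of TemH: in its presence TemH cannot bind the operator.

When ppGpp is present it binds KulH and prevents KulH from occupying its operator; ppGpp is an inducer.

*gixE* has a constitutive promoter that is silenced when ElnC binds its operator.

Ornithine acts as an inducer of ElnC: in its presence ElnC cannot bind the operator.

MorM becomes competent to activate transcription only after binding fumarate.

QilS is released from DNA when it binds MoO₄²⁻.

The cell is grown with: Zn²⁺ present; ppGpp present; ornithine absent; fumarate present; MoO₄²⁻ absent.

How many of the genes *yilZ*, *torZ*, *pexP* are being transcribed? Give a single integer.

2

Ornithine is absent, so ElnC is active.
With repressor ElnC bound, *gixE* is not transcribed.
So GixE is not produced.
MoO₄²⁻ is absent, so QilS is active.
With repressor QilS bound, *yilZ* is not transcribed.
→ *yilZ* is OFF.
ppGpp is present, so KulH is inactive.
With no repressor bound, *torZ* is transcribed.
→ *torZ* is ON.
Fumarate is present, so MorM is active.
Zn²⁺ is present, so TemH is inactive.
No repressor is bound and MorM is active, so *pexP* is transcribed.
→ *pexP* is ON.
2 of the 3 genes are transcribed.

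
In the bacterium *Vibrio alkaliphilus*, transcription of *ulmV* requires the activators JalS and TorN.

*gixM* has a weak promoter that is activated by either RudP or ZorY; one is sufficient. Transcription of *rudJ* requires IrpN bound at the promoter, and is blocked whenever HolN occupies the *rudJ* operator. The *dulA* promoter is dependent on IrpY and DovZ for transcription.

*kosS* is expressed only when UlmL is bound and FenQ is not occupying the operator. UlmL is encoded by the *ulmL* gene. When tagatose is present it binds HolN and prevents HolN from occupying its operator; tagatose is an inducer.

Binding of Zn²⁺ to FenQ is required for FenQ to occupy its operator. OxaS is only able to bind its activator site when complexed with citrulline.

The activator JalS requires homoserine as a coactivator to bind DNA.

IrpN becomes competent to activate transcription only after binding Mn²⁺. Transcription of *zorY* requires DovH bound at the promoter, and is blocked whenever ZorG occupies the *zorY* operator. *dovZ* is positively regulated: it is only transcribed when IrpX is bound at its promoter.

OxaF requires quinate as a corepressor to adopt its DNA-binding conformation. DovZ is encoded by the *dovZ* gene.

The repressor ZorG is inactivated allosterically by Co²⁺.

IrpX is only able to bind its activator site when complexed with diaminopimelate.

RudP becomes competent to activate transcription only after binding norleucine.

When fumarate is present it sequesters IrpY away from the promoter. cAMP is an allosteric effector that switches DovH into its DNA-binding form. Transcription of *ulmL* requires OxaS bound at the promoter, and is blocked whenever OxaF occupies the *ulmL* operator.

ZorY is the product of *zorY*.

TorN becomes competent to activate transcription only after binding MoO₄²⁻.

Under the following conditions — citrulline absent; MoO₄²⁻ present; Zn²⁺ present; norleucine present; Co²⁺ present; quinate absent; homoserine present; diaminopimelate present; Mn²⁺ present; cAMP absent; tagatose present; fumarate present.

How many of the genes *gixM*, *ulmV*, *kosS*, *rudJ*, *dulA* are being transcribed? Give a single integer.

Norleucine is present, so RudP is active.
cAMP is absent, so DovH is inactive.
Co²⁺ is present, so ZorG is inactive.
Required activator DovH is absent, so *zorY* is not transcribed.
So ZorY is not produced.
Activator RudP is present, so *gixM* is transcribed.
→ *gixM* is ON.
Homoserine is present, so JalS is active.
MoO₄²⁻ is present, so TorN is active.
No repressor is bound and JalS and TorN are active, so *ulmV* is transcribed.
→ *ulmV* is ON.
Quinate is absent, so OxaF is inactive.
Citrulline is absent, so OxaS is inactive.
Required activator OxaS is absent, so *ulmL* is not transcribed.
So UlmL is not produced.
Zn²⁺ is present, so FenQ is active.
With repressor FenQ bound, *kosS* is not transcribed.
→ *kosS* is OFF.
Tagatose is present, so HolN is inactive.
Mn²⁺ is present, so IrpN is active.
No repressor is bound and IrpN is active, so *rudJ* is transcribed.
→ *rudJ* is ON.
Fumarate is present, so IrpY is inactive.
Diaminopimelate is present, so IrpX is active.
No repressor is bound and IrpX is active, so *dovZ* is transcribed.
So DovZ is produced and active.
Required activator IrpY is absent, so *dulA* is not transcribed.
→ *dulA* is OFF.
3 of the 5 genes are transcribed.

3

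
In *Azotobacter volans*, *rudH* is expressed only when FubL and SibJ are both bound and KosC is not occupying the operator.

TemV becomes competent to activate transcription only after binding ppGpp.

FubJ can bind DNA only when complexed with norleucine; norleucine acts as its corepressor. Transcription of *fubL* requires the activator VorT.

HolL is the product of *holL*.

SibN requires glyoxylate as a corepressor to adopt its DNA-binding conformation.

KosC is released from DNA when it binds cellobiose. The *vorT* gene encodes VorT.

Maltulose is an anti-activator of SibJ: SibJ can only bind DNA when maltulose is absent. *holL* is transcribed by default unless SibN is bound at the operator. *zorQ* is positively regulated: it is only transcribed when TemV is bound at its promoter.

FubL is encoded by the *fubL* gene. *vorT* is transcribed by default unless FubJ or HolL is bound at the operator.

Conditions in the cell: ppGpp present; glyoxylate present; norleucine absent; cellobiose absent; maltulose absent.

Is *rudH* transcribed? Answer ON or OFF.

OFF

Norleucine is absent, so FubJ is inactive.
Glyoxylate is present, so SibN is active.
With repressor SibN bound, *holL* is not transcribed.
So HolL is not produced.
With no repressor bound, *vorT* is transcribed.
So VorT is produced and active.
No repressor is bound and VorT is active, so *fubL* is transcribed.
So FubL is produced and active.
Maltulose is absent, so SibJ is active.
Cellobiose is absent, so KosC is active.
With repressor KosC bound, *rudH* is not transcribed.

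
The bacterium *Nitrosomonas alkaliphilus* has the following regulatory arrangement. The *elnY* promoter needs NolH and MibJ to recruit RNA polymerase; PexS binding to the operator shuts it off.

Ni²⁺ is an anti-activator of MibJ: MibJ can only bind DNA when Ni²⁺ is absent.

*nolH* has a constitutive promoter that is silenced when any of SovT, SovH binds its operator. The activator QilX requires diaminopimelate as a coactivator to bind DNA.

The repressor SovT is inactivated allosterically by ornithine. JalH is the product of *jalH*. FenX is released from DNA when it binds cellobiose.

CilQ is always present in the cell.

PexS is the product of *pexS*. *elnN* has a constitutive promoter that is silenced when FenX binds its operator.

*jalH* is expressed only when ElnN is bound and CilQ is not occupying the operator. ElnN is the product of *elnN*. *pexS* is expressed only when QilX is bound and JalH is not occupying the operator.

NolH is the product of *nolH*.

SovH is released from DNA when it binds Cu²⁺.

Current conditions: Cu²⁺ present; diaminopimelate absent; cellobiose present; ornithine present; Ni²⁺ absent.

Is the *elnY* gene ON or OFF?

ON

Ornithine is present, so SovT is inactive.
Cu²⁺ is present, so SovH is inactive.
With no repressor bound, *nolH* is transcribed.
So NolH is produced and active.
Diaminopimelate is absent, so QilX is inactive.
Cellobiose is present, so FenX is inactive.
With no repressor bound, *elnN* is transcribed.
So ElnN is produced and active.
CilQ is produced constitutively and is active.
With repressor CilQ bound, *jalH* is not transcribed.
So JalH is not produced.
Required activator QilX is absent, so *pexS* is not transcribed.
So PexS is not produced.
Ni²⁺ is absent, so MibJ is active.
No repressor is bound and NolH and MibJ are active, so *elnY* is transcribed.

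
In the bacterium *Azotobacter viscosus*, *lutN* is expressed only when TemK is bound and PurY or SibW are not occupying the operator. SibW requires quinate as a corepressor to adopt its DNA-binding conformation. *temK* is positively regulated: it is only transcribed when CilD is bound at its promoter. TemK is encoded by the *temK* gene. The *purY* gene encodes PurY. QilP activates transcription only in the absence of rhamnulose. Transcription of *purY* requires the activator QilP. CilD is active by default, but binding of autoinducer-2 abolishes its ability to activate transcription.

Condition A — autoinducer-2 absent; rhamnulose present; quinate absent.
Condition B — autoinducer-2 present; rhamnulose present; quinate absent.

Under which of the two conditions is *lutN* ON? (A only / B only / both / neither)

Condition A:
Autoinducer-2 is absent, so CilD is active.
No repressor is bound and CilD is active, so *temK* is transcribed.
So TemK is produced and active.
Rhamnulose is present, so QilP is inactive.
Required activator QilP is absent, so *purY* is not transcribed.
So PurY is not produced.
Quinate is absent, so SibW is inactive.
No repressor is bound and TemK is active, so *lutN* is transcribed.
→ *lutN* is ON in A.
Condition B:
Autoinducer-2 is present, so CilD is inactive.
Required activator CilD is absent, so *temK* is not transcribed.
So TemK is not produced.
Rhamnulose is present, so QilP is inactive.
Required activator QilP is absent, so *purY* is not transcribed.
So PurY is not produced.
Quinate is absent, so SibW is inactive.
Required activator TemK is absent, so *lutN* is not transcribed.
→ *lutN* is OFF in B.

A only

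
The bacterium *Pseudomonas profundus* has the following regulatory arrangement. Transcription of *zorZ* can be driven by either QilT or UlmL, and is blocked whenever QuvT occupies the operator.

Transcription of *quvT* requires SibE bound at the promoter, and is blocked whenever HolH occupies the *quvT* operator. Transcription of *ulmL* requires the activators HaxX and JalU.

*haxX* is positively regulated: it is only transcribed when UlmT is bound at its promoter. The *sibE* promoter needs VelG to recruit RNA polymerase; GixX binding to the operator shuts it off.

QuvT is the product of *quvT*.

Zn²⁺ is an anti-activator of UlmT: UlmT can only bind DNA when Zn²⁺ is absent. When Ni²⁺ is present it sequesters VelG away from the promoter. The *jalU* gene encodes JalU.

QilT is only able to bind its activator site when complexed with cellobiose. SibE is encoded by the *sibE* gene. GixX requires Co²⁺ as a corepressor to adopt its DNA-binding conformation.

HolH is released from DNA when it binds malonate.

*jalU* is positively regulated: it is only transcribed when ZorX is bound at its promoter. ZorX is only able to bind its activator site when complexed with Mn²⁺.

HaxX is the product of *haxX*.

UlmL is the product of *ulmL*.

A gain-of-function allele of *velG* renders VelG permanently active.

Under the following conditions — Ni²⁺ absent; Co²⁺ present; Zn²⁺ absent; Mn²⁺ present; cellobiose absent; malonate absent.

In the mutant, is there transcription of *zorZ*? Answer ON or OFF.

Cellobiose is absent, so QilT is inactive.
Co²⁺ is present, so GixX is active.
VelG is constitutively active in this strain.
With repressor GixX bound, *sibE* is not transcribed.
So SibE is not produced.
Malonate is absent, so HolH is active.
With repressor HolH bound, *quvT* is not transcribed.
So QuvT is not produced.
Zn²⁺ is absent, so UlmT is active.
No repressor is bound and UlmT is active, so *haxX* is transcribed.
So HaxX is produced and active.
Mn²⁺ is present, so ZorX is active.
No repressor is bound and ZorX is active, so *jalU* is transcribed.
So JalU is produced and active.
No repressor is bound and HaxX and JalU are active, so *ulmL* is transcribed.
So UlmL is produced and active.
Activator UlmL is present, so *zorZ* is transcribed.

ON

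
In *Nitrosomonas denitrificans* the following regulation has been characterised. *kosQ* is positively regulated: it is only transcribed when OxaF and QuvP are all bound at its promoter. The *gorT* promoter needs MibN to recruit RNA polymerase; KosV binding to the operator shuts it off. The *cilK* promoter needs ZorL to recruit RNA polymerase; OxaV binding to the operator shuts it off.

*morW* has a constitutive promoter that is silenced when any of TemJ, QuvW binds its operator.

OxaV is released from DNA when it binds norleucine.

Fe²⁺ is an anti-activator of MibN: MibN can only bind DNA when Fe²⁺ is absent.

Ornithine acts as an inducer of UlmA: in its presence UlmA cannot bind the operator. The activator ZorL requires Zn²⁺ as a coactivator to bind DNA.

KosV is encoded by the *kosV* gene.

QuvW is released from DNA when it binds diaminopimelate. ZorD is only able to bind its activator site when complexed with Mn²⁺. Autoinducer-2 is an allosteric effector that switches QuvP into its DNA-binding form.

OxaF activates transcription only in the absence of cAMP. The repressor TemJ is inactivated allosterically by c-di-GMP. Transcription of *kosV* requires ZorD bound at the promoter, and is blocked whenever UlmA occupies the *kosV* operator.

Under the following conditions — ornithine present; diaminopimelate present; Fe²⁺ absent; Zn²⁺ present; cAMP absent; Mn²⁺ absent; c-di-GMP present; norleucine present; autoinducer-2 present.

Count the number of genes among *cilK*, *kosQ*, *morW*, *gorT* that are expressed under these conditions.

4

Norleucine is present, so OxaV is inactive.
Zn²⁺ is present, so ZorL is active.
No repressor is bound and ZorL is active, so *cilK* is transcribed.
→ *cilK* is ON.
cAMP is absent, so OxaF is active.
Autoinducer-2 is present, so QuvP is active.
No repressor is bound and OxaF and QuvP are active, so *kosQ* is transcribed.
→ *kosQ* is ON.
c-di-GMP is present, so TemJ is inactive.
Diaminopimelate is present, so QuvW is inactive.
With no repressor bound, *morW* is transcribed.
→ *morW* is ON.
Mn²⁺ is absent, so ZorD is inactive.
Ornithine is present, so UlmA is inactive.
Required activator ZorD is absent, so *kosV* is not transcribed.
So KosV is not produced.
Fe²⁺ is absent, so MibN is active.
No repressor is bound and MibN is active, so *gorT* is transcribed.
→ *gorT* is ON.
4 of the 4 genes are transcribed.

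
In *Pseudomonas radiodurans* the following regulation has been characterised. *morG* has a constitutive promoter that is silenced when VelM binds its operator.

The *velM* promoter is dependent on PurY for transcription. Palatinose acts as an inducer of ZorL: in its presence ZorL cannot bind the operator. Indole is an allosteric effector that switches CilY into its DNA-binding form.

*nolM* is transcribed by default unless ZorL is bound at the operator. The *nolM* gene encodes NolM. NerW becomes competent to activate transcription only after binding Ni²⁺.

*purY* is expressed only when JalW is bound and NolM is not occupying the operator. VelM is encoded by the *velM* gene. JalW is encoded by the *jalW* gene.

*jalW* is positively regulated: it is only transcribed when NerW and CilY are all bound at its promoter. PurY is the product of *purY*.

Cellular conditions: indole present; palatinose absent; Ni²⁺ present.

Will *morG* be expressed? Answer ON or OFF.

Ni²⁺ is present, so NerW is active.
Indole is present, so CilY is active.
No repressor is bound and NerW and CilY are active, so *jalW* is transcribed.
So JalW is produced and active.
Palatinose is absent, so ZorL is active.
With repressor ZorL bound, *nolM* is not transcribed.
So NolM is not produced.
No repressor is bound and JalW is active, so *purY* is transcribed.
So PurY is produced and active.
No repressor is bound and PurY is active, so *velM* is transcribed.
So VelM is produced and active.
With repressor VelM bound, *morG* is not transcribed.

OFF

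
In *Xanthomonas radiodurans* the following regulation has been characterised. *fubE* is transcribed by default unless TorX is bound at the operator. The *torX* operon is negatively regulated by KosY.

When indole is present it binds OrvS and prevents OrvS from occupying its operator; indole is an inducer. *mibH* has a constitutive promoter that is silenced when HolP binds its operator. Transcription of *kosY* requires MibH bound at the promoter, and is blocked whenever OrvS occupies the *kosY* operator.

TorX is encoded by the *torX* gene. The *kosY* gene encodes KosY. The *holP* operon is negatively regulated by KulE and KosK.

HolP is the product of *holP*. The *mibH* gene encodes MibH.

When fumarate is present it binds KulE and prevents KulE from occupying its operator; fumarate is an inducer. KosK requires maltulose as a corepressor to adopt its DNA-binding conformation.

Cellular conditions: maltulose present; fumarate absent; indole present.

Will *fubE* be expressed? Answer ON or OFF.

ON

Fumarate is absent, so KulE is active.
Maltulose is present, so KosK is active.
With repressor KulE bound, *holP* is not transcribed.
So HolP is not produced.
With no repressor bound, *mibH* is transcribed.
So MibH is produced and active.
Indole is present, so OrvS is inactive.
No repressor is bound and MibH is active, so *kosY* is transcribed.
So KosY is produced and active.
With repressor KosY bound, *torX* is not transcribed.
So TorX is not produced.
With no repressor bound, *fubE* is transcribed.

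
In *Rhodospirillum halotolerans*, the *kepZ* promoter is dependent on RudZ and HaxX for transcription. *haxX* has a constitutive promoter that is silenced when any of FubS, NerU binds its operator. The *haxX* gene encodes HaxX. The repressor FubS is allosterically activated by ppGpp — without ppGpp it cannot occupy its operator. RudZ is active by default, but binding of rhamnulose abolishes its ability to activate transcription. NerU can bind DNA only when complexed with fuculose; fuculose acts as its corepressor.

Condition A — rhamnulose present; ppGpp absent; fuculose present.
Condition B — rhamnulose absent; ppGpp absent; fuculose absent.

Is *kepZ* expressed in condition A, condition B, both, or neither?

B only

Condition A:
Rhamnulose is present, so RudZ is inactive.
ppGpp is absent, so FubS is inactive.
Fuculose is present, so NerU is active.
With repressor NerU bound, *haxX* is not transcribed.
So HaxX is not produced.
Required activator RudZ is absent, so *kepZ* is not transcribed.
→ *kepZ* is OFF in A.
Condition B:
Rhamnulose is absent, so RudZ is active.
ppGpp is absent, so FubS is inactive.
Fuculose is absent, so NerU is inactive.
With no repressor bound, *haxX* is transcribed.
So HaxX is produced and active.
No repressor is bound and RudZ and HaxX are active, so *kepZ* is transcribed.
→ *kepZ* is ON in B.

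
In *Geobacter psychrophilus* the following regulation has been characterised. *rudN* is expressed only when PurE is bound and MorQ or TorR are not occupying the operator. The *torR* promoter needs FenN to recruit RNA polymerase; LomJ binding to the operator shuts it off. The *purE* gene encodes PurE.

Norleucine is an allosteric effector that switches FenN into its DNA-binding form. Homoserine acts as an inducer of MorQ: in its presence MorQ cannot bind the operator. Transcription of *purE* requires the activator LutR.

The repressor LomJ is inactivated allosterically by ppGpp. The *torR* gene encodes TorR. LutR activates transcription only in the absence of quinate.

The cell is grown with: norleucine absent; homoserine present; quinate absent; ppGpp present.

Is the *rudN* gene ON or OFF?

Homoserine is present, so MorQ is inactive.
Quinate is absent, so LutR is active.
No repressor is bound and LutR is active, so *purE* is transcribed.
So PurE is produced and active.
Norleucine is absent, so FenN is inactive.
ppGpp is present, so LomJ is inactive.
Required activator FenN is absent, so *torR* is not transcribed.
So TorR is not produced.
No repressor is bound and PurE is active, so *rudN* is transcribed.

ON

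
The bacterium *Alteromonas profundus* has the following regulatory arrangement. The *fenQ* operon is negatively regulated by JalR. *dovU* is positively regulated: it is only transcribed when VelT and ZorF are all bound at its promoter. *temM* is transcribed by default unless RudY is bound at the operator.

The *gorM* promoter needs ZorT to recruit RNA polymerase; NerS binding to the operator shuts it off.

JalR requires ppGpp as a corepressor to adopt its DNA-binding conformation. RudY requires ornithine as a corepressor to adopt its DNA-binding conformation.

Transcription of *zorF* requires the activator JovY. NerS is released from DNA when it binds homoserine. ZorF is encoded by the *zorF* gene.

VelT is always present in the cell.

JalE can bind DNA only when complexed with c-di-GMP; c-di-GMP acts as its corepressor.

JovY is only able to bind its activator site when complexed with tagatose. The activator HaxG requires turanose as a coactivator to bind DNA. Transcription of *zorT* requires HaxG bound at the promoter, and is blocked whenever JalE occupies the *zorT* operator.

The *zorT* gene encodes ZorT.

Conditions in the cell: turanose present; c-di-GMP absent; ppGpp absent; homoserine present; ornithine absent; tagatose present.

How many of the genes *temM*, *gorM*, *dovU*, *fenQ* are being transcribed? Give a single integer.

4

Ornithine is absent, so RudY is inactive.
With no repressor bound, *temM* is transcribed.
→ *temM* is ON.
c-di-GMP is absent, so JalE is inactive.
Turanose is present, so HaxG is active.
No repressor is bound and HaxG is active, so *zorT* is transcribed.
So ZorT is produced and active.
Homoserine is present, so NerS is inactive.
No repressor is bound and ZorT is active, so *gorM* is transcribed.
→ *gorM* is ON.
VelT is produced constitutively and is active.
Tagatose is present, so JovY is active.
No repressor is bound and JovY is active, so *zorF* is transcribed.
So ZorF is produced and active.
No repressor is bound and VelT and ZorF are active, so *dovU* is transcribed.
→ *dovU* is ON.
ppGpp is absent, so JalR is inactive.
With no repressor bound, *fenQ* is transcribed.
→ *fenQ* is ON.
4 of the 4 genes are transcribed.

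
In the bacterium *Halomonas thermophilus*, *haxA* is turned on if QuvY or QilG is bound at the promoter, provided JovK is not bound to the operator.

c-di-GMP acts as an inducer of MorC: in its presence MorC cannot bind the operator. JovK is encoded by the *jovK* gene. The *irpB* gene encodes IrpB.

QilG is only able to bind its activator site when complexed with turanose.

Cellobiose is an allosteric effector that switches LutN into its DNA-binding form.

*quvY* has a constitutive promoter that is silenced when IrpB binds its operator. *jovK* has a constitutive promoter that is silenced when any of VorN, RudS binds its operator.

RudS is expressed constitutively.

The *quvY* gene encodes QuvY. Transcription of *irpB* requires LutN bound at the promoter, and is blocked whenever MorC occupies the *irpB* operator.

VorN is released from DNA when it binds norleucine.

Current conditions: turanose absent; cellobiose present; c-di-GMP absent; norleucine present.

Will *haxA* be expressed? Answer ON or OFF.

c-di-GMP is absent, so MorC is active.
Cellobiose is present, so LutN is active.
With repressor MorC bound, *irpB* is not transcribed.
So IrpB is not produced.
With no repressor bound, *quvY* is transcribed.
So QuvY is produced and active.
Norleucine is present, so VorN is inactive.
RudS is produced constitutively and is active.
With repressor RudS bound, *jovK* is not transcribed.
So JovK is not produced.
Turanose is absent, so QilG is inactive.
Activator QuvY is present, so *haxA* is transcribed.

ON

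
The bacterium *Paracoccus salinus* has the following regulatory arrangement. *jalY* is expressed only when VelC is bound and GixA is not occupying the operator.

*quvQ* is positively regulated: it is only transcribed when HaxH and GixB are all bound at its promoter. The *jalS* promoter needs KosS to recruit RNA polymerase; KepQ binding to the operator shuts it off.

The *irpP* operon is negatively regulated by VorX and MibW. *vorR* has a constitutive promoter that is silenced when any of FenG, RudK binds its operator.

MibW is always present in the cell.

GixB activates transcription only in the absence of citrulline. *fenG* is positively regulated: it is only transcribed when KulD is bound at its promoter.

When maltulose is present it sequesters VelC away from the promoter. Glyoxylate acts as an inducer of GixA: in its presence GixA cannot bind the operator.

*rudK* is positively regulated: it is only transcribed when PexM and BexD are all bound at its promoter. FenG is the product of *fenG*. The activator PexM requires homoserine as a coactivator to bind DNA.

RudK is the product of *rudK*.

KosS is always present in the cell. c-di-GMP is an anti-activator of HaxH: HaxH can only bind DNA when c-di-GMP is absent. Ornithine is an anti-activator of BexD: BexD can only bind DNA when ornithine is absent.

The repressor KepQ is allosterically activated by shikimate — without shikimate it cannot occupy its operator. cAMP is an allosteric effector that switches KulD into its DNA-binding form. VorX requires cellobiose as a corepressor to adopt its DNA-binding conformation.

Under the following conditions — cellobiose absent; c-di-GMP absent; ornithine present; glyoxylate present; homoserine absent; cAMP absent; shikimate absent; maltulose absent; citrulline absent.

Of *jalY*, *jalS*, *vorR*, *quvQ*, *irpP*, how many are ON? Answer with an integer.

Glyoxylate is present, so GixA is inactive.
Maltulose is absent, so VelC is active.
No repressor is bound and VelC is active, so *jalY* is transcribed.
→ *jalY* is ON.
KosS is produced constitutively and is active.
Shikimate is absent, so KepQ is inactive.
No repressor is bound and KosS is active, so *jalS* is transcribed.
→ *jalS* is ON.
cAMP is absent, so KulD is inactive.
Required activator KulD is absent, so *fenG* is not transcribed.
So FenG is not produced.
Homoserine is absent, so PexM is inactive.
Ornithine is present, so BexD is inactive.
Required activator PexM is absent, so *rudK* is not transcribed.
So RudK is not produced.
With no repressor bound, *vorR* is transcribed.
→ *vorR* is ON.
c-di-GMP is absent, so HaxH is active.
Citrulline is absent, so GixB is active.
No repressor is bound and HaxH and GixB are active, so *quvQ* is transcribed.
→ *quvQ* is ON.
Cellobiose is absent, so VorX is inactive.
MibW is produced constitutively and is active.
With repressor MibW bound, *irpP* is not transcribed.
→ *irpP* is OFF.
4 of the 5 genes are transcribed.

4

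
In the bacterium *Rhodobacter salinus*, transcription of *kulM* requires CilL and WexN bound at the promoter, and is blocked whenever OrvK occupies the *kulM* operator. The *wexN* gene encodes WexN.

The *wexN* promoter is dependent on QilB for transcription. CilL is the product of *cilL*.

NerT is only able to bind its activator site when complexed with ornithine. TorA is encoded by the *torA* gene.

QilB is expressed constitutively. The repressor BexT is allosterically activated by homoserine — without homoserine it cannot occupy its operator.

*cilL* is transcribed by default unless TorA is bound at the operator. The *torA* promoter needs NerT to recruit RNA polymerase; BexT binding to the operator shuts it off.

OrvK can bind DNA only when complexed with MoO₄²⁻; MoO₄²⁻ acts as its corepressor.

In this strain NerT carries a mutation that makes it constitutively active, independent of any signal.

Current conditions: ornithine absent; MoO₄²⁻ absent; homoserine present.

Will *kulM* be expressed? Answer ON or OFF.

ON

MoO₄²⁻ is absent, so OrvK is inactive.
NerT is constitutively active in this strain.
Homoserine is present, so BexT is active.
With repressor BexT bound, *torA* is not transcribed.
So TorA is not produced.
With no repressor bound, *cilL* is transcribed.
So CilL is produced and active.
QilB is produced constitutively and is active.
No repressor is bound and QilB is active, so *wexN* is transcribed.
So WexN is produced and active.
No repressor is bound and CilL and WexN are active, so *kulM* is transcribed.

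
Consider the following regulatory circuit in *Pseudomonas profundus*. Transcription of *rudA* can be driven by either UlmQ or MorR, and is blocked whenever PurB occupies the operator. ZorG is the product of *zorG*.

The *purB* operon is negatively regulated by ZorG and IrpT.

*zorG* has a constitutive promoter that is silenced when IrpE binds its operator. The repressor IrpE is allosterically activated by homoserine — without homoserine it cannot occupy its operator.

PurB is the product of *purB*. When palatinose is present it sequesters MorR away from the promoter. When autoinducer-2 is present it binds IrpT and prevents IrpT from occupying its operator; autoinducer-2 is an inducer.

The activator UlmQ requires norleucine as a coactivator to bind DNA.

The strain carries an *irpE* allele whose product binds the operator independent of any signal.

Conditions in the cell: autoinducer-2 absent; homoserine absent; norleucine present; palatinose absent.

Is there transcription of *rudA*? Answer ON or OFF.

Norleucine is present, so UlmQ is active.
Palatinose is absent, so MorR is active.
IrpE is constitutively active in this strain.
With repressor IrpE bound, *zorG* is not transcribed.
So ZorG is not produced.
Autoinducer-2 is absent, so IrpT is active.
With repressor IrpT bound, *purB* is not transcribed.
So PurB is not produced.
Activator UlmQ is present, so *rudA* is transcribed.

ON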